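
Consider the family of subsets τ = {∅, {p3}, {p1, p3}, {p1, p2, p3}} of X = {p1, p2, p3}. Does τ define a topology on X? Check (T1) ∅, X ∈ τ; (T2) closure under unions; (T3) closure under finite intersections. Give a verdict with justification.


τ IS a topology on X.

Axiom (T1): ∅ ∈ τ? Yes; X ∈ τ? Yes.
Axiom (T2/T3): check pairwise unions and intersections of members of τ.
All pairwise intersections and unions checked — each lies in τ. Therefore τ satisfies (T1), (T2), (T3): it IS a topology on X.


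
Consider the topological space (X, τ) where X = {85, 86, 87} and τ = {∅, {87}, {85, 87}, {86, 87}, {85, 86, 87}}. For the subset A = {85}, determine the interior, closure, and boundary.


int(A) = ∅, cl(A) = {85}, ∂A = {85}.

Closed sets in (X, τ) are complements of opens:
  closed(X, τ) = {∅, {85}, {86}, {85, 86}, {85, 86, 87}}.
int(A) = ⋃ {U ∈ τ : U ⊆ A}. Opens contained in A: ∅.
Taking the union of these: int(A) = ∅.
cl(A) = ⋂ {C closed : A ⊆ C}. Closed sets containing A: {85}, {85, 86}, {85, 86, 87}.
Intersecting these: cl(A) = {85}.
∂A = cl(A) ∖ int(A) = {85} ∖ ∅ = {85}.


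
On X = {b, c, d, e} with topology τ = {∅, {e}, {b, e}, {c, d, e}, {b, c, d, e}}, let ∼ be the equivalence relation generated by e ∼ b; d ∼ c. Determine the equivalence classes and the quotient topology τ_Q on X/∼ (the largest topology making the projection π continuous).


X/∼ = {[b=e], [c=d]}; |τ_Q| = 3.

Equivalence classes: [b=e], [c=d].
Quotient map π: X → X/∼ sends b ↦ [b=e], c ↦ [c=d], d ↦ [c=d], e ↦ [b=e].
For each subset V ⊆ X/∼, compute π^{-1}(V) ⊆ X and check whether π^{-1}(V) ∈ τ. V is open in τ_Q iff π^{-1}(V) ∈ τ.
  V = {}: π^{-1}(V) = ∅ ∈ τ ✓.
  V = {[b=e]}: π^{-1}(V) = {b, e} ∈ τ ✓.
  V = {[c=d]}: π^{-1}(V) = {c, d} ∉ τ ✗.
  V = {[b=e], [c=d]}: π^{-1}(V) = {b, c, d, e} ∈ τ ✓.
Open sets in the quotient: τ_Q = {{}, {[b=e]}, {[b=e], [c=d]}} (3 elements).


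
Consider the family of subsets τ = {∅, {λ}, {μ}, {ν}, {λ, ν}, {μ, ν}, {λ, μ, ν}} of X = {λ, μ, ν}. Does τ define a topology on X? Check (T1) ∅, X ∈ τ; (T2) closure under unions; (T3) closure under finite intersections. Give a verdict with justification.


τ is NOT a topology on X.

Axiom (T1): ∅ ∈ τ? Yes; X ∈ τ? Yes.
Axiom (T2/T3): check pairwise unions and intersections of members of τ.
Counterexample for (T2): {λ} ∪ {μ} = {λ, μ} ∉ τ. Therefore τ is NOT a topology.


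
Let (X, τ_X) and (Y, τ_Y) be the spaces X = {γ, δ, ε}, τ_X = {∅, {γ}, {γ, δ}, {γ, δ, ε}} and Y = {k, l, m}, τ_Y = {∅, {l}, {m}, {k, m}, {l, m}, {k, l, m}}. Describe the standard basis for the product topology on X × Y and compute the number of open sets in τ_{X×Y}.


Basis B = {∅ × ∅, {γ} × {l}, {γ} × {m}, {γ} × {k, m}, {γ} × {l, m}, {γ, δ} × {l}, {γ, δ} × {m}, {γ} × {k, l, m}, {γ, δ, ε} × {l}, {γ, δ, ε} × {m}, {γ, δ} × {k, m}, {γ, δ} × {l, m}, {γ, δ} × {k, l, m}, {γ, δ, ε} × {k, m}, {γ, δ, ε} × {l, m}, {γ, δ, ε} × {k, l, m}}; |τ_{X×Y}| = 40.

Enumerate products U × V with U ∈ τ_X, V ∈ τ_Y (deduplicated):
  ∅ × ∅ = {} (∅)
  {γ} × {l} = {(γ,l)}
  {γ} × {m} = {(γ,m)}
  {γ} × {k, m} = {(γ,k), (γ,m)}
  {γ} × {l, m} = {(γ,l), (γ,m)}
  {γ, δ} × {l} = {(γ,l), (δ,l)}
  {γ, δ} × {m} = {(γ,m), (δ,m)}
  {γ} × {k, l, m} = {(γ,k), (γ,l), (γ,m)}
  {γ, δ, ε} × {l} = {(γ,l), (δ,l), (ε,l)}
  {γ, δ, ε} × {m} = {(γ,m), (δ,m), (ε,m)}
  {γ, δ} × {k, m} = {(γ,k), (γ,m), (δ,k), (δ,m)}
  {γ, δ} × {l, m} = {(γ,l), (γ,m), (δ,l), (δ,m)}
  {γ, δ} × {k, l, m} = {(γ,k), (γ,l), (γ,m), (δ,k), (δ,l), (δ,m)}
  {γ, δ, ε} × {k, m} = {(γ,k), (γ,m), (δ,k), (δ,m), (ε,k), (ε,m)}
  {γ, δ, ε} × {l, m} = {(γ,l), (γ,m), (δ,l), (δ,m), (ε,l), (ε,m)}
  {γ, δ, ε} × {k, l, m} = {(γ,k), (γ,l), (γ,m), (δ,k), (δ,l), (δ,m), (ε,k), (ε,l), (ε,m)}
These 16 distinct sets form the basis B.
Close under arbitrary unions to get τ_{X×Y}; counting gives |τ_{X×Y}| = 40.


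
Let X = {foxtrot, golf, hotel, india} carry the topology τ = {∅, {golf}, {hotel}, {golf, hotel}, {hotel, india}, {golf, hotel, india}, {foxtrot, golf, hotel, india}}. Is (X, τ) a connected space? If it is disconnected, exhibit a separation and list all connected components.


(X, τ) is connected.

Find clopen sets (U ∈ τ with X ∖ U ∈ τ):
  U = ∅, X ∖ U = {foxtrot, golf, hotel, india} — both open, so U is clopen.
  U = {foxtrot, golf, hotel, india}, X ∖ U = ∅ — both open, so U is clopen.
Only trivial clopens (∅ and X) exist, so (X, τ) is connected.
Compute connected components by grouping points that agree on all clopens:
  component: {foxtrot, golf, hotel, india}


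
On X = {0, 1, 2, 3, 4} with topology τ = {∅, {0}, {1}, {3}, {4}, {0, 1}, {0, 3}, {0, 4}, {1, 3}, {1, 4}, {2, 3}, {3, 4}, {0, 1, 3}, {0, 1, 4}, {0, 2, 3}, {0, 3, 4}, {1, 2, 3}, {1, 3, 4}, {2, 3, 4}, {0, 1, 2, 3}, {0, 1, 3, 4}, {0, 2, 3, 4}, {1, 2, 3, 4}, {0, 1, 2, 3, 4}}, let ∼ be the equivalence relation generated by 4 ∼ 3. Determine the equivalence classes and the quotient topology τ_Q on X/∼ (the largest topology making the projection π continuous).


X/∼ = {[0], [1], [2], [3=4]}; |τ_Q| = 12.

Equivalence classes: [0], [1], [2], [3=4].
Quotient map π: X → X/∼ sends 0 ↦ [0], 1 ↦ [1], 2 ↦ [2], 3 ↦ [3=4], 4 ↦ [3=4].
For each subset V ⊆ X/∼, compute π^{-1}(V) ⊆ X and check whether π^{-1}(V) ∈ τ. V is open in τ_Q iff π^{-1}(V) ∈ τ.
  V = {}: π^{-1}(V) = ∅ ∈ τ ✓.
  V = {[0]}: π^{-1}(V) = {0} ∈ τ ✓.
  V = {[1]}: π^{-1}(V) = {1} ∈ τ ✓.
  V = {[0], [1]}: π^{-1}(V) = {0, 1} ∈ τ ✓.
  V = {[2]}: π^{-1}(V) = {2} ∉ τ ✗.
  V = {[0], [2]}: π^{-1}(V) = {0, 2} ∉ τ ✗.
  V = {[1], [2]}: π^{-1}(V) = {1, 2} ∉ τ ✗.
  V = {[0], [1], [2]}: π^{-1}(V) = {0, 1, 2} ∉ τ ✗.
  V = {[3=4]}: π^{-1}(V) = {3, 4} ∈ τ ✓.
  V = {[0], [3=4]}: π^{-1}(V) = {0, 3, 4} ∈ τ ✓.
  V = {[1], [3=4]}: π^{-1}(V) = {1, 3, 4} ∈ τ ✓.
  V = {[0], [1], [3=4]}: π^{-1}(V) = {0, 1, 3, 4} ∈ τ ✓.
  V = {[2], [3=4]}: π^{-1}(V) = {2, 3, 4} ∈ τ ✓.
  V = {[0], [2], [3=4]}: π^{-1}(V) = {0, 2, 3, 4} ∈ τ ✓.
  V = {[1], [2], [3=4]}: π^{-1}(V) = {1, 2, 3, 4} ∈ τ ✓.
  V = {[0], [1], [2], [3=4]}: π^{-1}(V) = {0, 1, 2, 3, 4} ∈ τ ✓.
Open sets in the quotient: τ_Q = {{}, {[0]}, {[1]}, {[0], [1]}, {[3=4]}, {[0], [3=4]}, {[1], [3=4]}, {[0], [1], [3=4]}, {[2], [3=4]}, {[0], [2], [3=4]}, {[1], [2], [3=4]}, {[0], [1], [2], [3=4]}} (12 elements).


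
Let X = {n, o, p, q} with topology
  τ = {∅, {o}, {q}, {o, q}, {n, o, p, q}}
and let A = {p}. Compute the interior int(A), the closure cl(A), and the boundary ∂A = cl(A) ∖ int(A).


int(A) = ∅, cl(A) = {n, p}, ∂A = {n, p}.

Closed sets in (X, τ) are complements of opens:
  closed(X, τ) = {∅, {n, p}, {n, o, p}, {n, p, q}, {n, o, p, q}}.
int(A) = ⋃ {U ∈ τ : U ⊆ A}. Opens contained in A: ∅.
Taking the union of these: int(A) = ∅.
cl(A) = ⋂ {C closed : A ⊆ C}. Closed sets containing A: {n, p}, {n, o, p}, {n, p, q}, {n, o, p, q}.
Intersecting these: cl(A) = {n, p}.
∂A = cl(A) ∖ int(A) = {n, p} ∖ ∅ = {n, p}.


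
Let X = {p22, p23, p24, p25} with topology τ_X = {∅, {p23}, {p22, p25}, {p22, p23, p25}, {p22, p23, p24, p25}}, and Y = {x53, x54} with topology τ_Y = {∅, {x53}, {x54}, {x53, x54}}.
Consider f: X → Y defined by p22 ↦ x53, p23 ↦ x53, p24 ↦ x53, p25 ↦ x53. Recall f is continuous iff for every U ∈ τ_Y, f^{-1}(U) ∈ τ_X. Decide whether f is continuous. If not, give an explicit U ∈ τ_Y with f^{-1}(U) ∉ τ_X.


f IS continuous.

Compute f^{-1}(U) for each U ∈ τ_Y:
  U = ∅: f^{-1}(U) = ∅ ∈ τ_X ✓.
  U = {x53}: f^{-1}(U) = {p22, p23, p24, p25} ∈ τ_X ✓.
  U = {x54}: f^{-1}(U) = ∅ ∈ τ_X ✓.
  U = {x53, x54}: f^{-1}(U) = {p22, p23, p24, p25} ∈ τ_X ✓.
Every preimage lies in τ_X, so f IS continuous.


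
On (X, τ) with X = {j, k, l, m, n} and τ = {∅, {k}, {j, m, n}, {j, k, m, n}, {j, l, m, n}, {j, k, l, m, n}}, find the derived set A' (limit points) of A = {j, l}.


A' = {l, m, n}

For each x ∈ X, list the open sets U ∈ τ with x ∈ U, then check whether U ∩ (A ∖ {x}) ≠ ∅ for every such U.
  x = j: open {j, m, n} ∋ x has {j, m, n} ∩ (A ∖ {j}) = ∅, so x is NOT a limit point.
  x = k: open {k} ∋ x has {k} ∩ (A ∖ {k}) = ∅, so x is NOT a limit point.
  x = l: opens ∋ x are {j, l, m, n}, {j, k, l, m, n}; each meets A ∖ {l}, so x IS a limit point.
  x = m: opens ∋ x are {j, m, n}, {j, k, m, n}, {j, l, m, n}, {j, k, l, m, n}; each meets A ∖ {m}, so x IS a limit point.
  x = n: opens ∋ x are {j, m, n}, {j, k, m, n}, {j, l, m, n}, {j, k, l, m, n}; each meets A ∖ {n}, so x IS a limit point.
Collecting: A' = {l, m, n}.


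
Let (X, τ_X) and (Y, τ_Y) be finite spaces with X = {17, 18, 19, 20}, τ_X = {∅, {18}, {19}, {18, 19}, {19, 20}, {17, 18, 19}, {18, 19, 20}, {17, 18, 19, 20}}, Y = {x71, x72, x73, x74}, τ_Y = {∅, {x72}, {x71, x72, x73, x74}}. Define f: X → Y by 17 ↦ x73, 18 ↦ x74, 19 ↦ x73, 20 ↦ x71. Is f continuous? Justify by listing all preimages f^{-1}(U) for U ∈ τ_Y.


f IS continuous.

Compute f^{-1}(U) for each U ∈ τ_Y:
  U = ∅: f^{-1}(U) = ∅ ∈ τ_X ✓.
  U = {x72}: f^{-1}(U) = ∅ ∈ τ_X ✓.
  U = {x71, x72, x73, x74}: f^{-1}(U) = {17, 18, 19, 20} ∈ τ_X ✓.
Every preimage lies in τ_X, so f IS continuous.


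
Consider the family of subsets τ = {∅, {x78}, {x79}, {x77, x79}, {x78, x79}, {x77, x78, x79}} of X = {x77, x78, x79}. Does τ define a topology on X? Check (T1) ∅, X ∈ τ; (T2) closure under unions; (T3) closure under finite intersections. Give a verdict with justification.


τ IS a topology on X.

Axiom (T1): ∅ ∈ τ? Yes; X ∈ τ? Yes.
Axiom (T2/T3): check pairwise unions and intersections of members of τ.
All pairwise intersections and unions checked — each lies in τ. Therefore τ satisfies (T1), (T2), (T3): it IS a topology on X.


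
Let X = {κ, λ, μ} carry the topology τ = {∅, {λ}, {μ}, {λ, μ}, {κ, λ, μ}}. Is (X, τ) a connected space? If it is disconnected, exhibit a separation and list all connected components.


(X, τ) is connected.

Find clopen sets (U ∈ τ with X ∖ U ∈ τ):
  U = ∅, X ∖ U = {κ, λ, μ} — both open, so U is clopen.
  U = {κ, λ, μ}, X ∖ U = ∅ — both open, so U is clopen.
Only trivial clopens (∅ and X) exist, so (X, τ) is connected.
Compute connected components by grouping points that agree on all clopens:
  component: {κ, λ, μ}


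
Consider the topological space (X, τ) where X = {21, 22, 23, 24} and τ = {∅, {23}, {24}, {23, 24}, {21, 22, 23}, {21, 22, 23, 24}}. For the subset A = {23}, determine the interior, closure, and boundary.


int(A) = {23}, cl(A) = {21, 22, 23}, ∂A = {21, 22}.

Closed sets in (X, τ) are complements of opens:
  closed(X, τ) = {∅, {24}, {21, 22}, {21, 22, 23}, {21, 22, 24}, {21, 22, 23, 24}}.
int(A) = ⋃ {U ∈ τ : U ⊆ A}. Opens contained in A: ∅, {23}.
Taking the union of these: int(A) = {23}.
cl(A) = ⋂ {C closed : A ⊆ C}. Closed sets containing A: {21, 22, 23}, {21, 22, 23, 24}.
Intersecting these: cl(A) = {21, 22, 23}.
∂A = cl(A) ∖ int(A) = {21, 22, 23} ∖ {23} = {21, 22}.


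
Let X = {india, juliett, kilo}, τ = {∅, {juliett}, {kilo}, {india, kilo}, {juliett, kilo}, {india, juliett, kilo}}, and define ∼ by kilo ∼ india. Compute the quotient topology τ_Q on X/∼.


X/∼ = {[india=kilo], [juliett]}; |τ_Q| = 4.

Equivalence classes: [india=kilo], [juliett].
Quotient map π: X → X/∼ sends india ↦ [india=kilo], juliett ↦ [juliett], kilo ↦ [india=kilo].
For each subset V ⊆ X/∼, compute π^{-1}(V) ⊆ X and check whether π^{-1}(V) ∈ τ. V is open in τ_Q iff π^{-1}(V) ∈ τ.
  V = {}: π^{-1}(V) = ∅ ∈ τ ✓.
  V = {[india=kilo]}: π^{-1}(V) = {india, kilo} ∈ τ ✓.
  V = {[juliett]}: π^{-1}(V) = {juliett} ∈ τ ✓.
  V = {[india=kilo], [juliett]}: π^{-1}(V) = {india, juliett, kilo} ∈ τ ✓.
Open sets in the quotient: τ_Q = {{}, {[india=kilo]}, {[juliett]}, {[india=kilo], [juliett]}} (4 elements).


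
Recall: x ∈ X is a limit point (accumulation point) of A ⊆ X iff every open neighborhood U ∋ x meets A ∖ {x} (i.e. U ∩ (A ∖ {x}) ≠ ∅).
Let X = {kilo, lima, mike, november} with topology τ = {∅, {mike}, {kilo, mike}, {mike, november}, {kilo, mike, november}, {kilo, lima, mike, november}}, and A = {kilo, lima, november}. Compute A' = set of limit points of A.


A' = {lima}

For each x ∈ X, list the open sets U ∈ τ with x ∈ U, then check whether U ∩ (A ∖ {x}) ≠ ∅ for every such U.
  x = kilo: open {kilo, mike} ∋ x has {kilo, mike} ∩ (A ∖ {kilo}) = ∅, so x is NOT a limit point.
  x = lima: opens ∋ x are {kilo, lima, mike, november}; each meets A ∖ {lima}, so x IS a limit point.
  x = mike: open {mike} ∋ x has {mike} ∩ (A ∖ {mike}) = ∅, so x is NOT a limit point.
  x = november: open {mike, november} ∋ x has {mike, november} ∩ (A ∖ {november}) = ∅, so x is NOT a limit point.
Collecting: A' = {lima}.


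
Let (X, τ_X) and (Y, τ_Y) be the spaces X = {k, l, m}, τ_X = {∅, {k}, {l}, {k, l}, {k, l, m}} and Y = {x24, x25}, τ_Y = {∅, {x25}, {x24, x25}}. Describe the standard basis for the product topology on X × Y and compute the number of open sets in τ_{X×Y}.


Basis B = {∅ × ∅, {k} × {x25}, {l} × {x25}, {k} × {x24, x25}, {k, l} × {x25}, {l} × {x24, x25}, {k, l, m} × {x25}, {k, l} × {x24, x25}, {k, l, m} × {x24, x25}}; |τ_{X×Y}| = 14.

Enumerate products U × V with U ∈ τ_X, V ∈ τ_Y (deduplicated):
  ∅ × ∅ = {} (∅)
  {k} × {x25} = {(k,x25)}
  {l} × {x25} = {(l,x25)}
  {k} × {x24, x25} = {(k,x24), (k,x25)}
  {k, l} × {x25} = {(k,x25), (l,x25)}
  {l} × {x24, x25} = {(l,x24), (l,x25)}
  {k, l, m} × {x25} = {(k,x25), (l,x25), (m,x25)}
  {k, l} × {x24, x25} = {(k,x24), (k,x25), (l,x24), (l,x25)}
  {k, l, m} × {x24, x25} = {(k,x24), (k,x25), (l,x24), (l,x25), (m,x24), (m,x25)}
These 9 distinct sets form the basis B.
Close under arbitrary unions to get τ_{X×Y}; counting gives |τ_{X×Y}| = 14.


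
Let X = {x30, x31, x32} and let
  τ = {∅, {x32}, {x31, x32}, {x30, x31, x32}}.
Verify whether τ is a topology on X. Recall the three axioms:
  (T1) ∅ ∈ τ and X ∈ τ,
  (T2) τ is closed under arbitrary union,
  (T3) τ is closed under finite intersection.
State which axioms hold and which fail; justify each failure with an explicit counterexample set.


τ IS a topology on X.

Axiom (T1): ∅ ∈ τ? Yes; X ∈ τ? Yes.
Axiom (T2/T3): check pairwise unions and intersections of members of τ.
All pairwise intersections and unions checked — each lies in τ. Therefore τ satisfies (T1), (T2), (T3): it IS a topology on X.


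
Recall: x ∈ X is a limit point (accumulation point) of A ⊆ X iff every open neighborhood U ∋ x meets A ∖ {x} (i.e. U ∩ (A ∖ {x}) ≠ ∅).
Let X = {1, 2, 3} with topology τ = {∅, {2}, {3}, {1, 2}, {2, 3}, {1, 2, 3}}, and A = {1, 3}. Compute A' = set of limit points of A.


A' = ∅

For each x ∈ X, list the open sets U ∈ τ with x ∈ U, then check whether U ∩ (A ∖ {x}) ≠ ∅ for every such U.
  x = 1: open {1, 2} ∋ x has {1, 2} ∩ (A ∖ {1}) = ∅, so x is NOT a limit point.
  x = 2: open {2} ∋ x has {2} ∩ (A ∖ {2}) = ∅, so x is NOT a limit point.
  x = 3: open {3} ∋ x has {3} ∩ (A ∖ {3}) = ∅, so x is NOT a limit point.
Collecting: A' = ∅.


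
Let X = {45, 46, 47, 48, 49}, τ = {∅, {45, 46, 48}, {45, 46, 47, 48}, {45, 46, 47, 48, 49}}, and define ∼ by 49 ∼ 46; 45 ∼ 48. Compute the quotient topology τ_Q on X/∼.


X/∼ = {[45=48], [46=49], [47]}; |τ_Q| = 2.

Equivalence classes: [45=48], [46=49], [47].
Quotient map π: X → X/∼ sends 45 ↦ [45=48], 46 ↦ [46=49], 47 ↦ [47], 48 ↦ [45=48], 49 ↦ [46=49].
For each subset V ⊆ X/∼, compute π^{-1}(V) ⊆ X and check whether π^{-1}(V) ∈ τ. V is open in τ_Q iff π^{-1}(V) ∈ τ.
  V = {}: π^{-1}(V) = ∅ ∈ τ ✓.
  V = {[45=48]}: π^{-1}(V) = {45, 48} ∉ τ ✗.
  V = {[46=49]}: π^{-1}(V) = {46, 49} ∉ τ ✗.
  V = {[45=48], [46=49]}: π^{-1}(V) = {45, 46, 48, 49} ∉ τ ✗.
  V = {[47]}: π^{-1}(V) = {47} ∉ τ ✗.
  V = {[45=48], [47]}: π^{-1}(V) = {45, 47, 48} ∉ τ ✗.
  V = {[46=49], [47]}: π^{-1}(V) = {46, 47, 49} ∉ τ ✗.
  V = {[45=48], [46=49], [47]}: π^{-1}(V) = {45, 46, 47, 48, 49} ∈ τ ✓.
Open sets in the quotient: τ_Q = {{}, {[45=48], [46=49], [47]}} (2 elements).


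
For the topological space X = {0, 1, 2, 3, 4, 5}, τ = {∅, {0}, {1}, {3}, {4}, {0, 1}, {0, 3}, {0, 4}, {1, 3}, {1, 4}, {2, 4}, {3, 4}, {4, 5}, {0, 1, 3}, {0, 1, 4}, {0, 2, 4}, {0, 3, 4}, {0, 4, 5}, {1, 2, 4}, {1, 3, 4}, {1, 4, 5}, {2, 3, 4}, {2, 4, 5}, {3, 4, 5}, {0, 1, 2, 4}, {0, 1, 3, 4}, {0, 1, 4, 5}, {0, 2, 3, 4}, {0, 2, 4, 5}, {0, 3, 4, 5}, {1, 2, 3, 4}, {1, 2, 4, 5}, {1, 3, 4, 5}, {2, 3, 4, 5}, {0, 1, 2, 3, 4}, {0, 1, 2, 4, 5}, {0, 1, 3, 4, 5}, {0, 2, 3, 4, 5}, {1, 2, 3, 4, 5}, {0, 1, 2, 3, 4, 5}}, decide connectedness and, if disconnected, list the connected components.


(X, τ) is disconnected; components = [{0}, {1}, {3}, {2, 4, 5}].

Find clopen sets (U ∈ τ with X ∖ U ∈ τ):
  U = ∅, X ∖ U = {0, 1, 2, 3, 4, 5} — both open, so U is clopen.
  U = {0}, X ∖ U = {1, 2, 3, 4, 5} — both open, so U is clopen.
  U = {1}, X ∖ U = {0, 2, 3, 4, 5} — both open, so U is clopen.
  U = {3}, X ∖ U = {0, 1, 2, 4, 5} — both open, so U is clopen.
  U = {0, 1}, X ∖ U = {2, 3, 4, 5} — both open, so U is clopen.
  U = {0, 3}, X ∖ U = {1, 2, 4, 5} — both open, so U is clopen.
  U = {1, 3}, X ∖ U = {0, 2, 4, 5} — both open, so U is clopen.
  U = {0, 1, 3}, X ∖ U = {2, 4, 5} — both open, so U is clopen.
  U = {2, 4, 5}, X ∖ U = {0, 1, 3} — both open, so U is clopen.
  U = {0, 2, 4, 5}, X ∖ U = {1, 3} — both open, so U is clopen.
  U = {1, 2, 4, 5}, X ∖ U = {0, 3} — both open, so U is clopen.
  U = {2, 3, 4, 5}, X ∖ U = {0, 1} — both open, so U is clopen.
  U = {0, 1, 2, 4, 5}, X ∖ U = {3} — both open, so U is clopen.
  U = {0, 2, 3, 4, 5}, X ∖ U = {1} — both open, so U is clopen.
  U = {1, 2, 3, 4, 5}, X ∖ U = {0} — both open, so U is clopen.
  U = {0, 1, 2, 3, 4, 5}, X ∖ U = ∅ — both open, so U is clopen.
Nontrivial clopen(s) exist: e.g. {1}. So (X, τ) is disconnected.
Compute connected components by grouping points that agree on all clopens:
  component: {0}
  component: {1}
  component: {3}
  component: {2, 4, 5}


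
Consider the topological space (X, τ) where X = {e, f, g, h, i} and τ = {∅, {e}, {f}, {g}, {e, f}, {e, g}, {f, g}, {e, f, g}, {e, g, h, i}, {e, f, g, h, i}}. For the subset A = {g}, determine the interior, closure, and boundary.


int(A) = {g}, cl(A) = {g, h, i}, ∂A = {h, i}.

Closed sets in (X, τ) are complements of opens:
  closed(X, τ) = {∅, {f}, {h, i}, {e, h, i}, {f, h, i}, {g, h, i}, {e, f, h, i}, {e, g, h, i}, {f, g, h, i}, {e, f, g, h, i}}.
int(A) = ⋃ {U ∈ τ : U ⊆ A}. Opens contained in A: ∅, {g}.
Taking the union of these: int(A) = {g}.
cl(A) = ⋂ {C closed : A ⊆ C}. Closed sets containing A: {g, h, i}, {e, g, h, i}, {f, g, h, i}, {e, f, g, h, i}.
Intersecting these: cl(A) = {g, h, i}.
∂A = cl(A) ∖ int(A) = {g, h, i} ∖ {g} = {h, i}.


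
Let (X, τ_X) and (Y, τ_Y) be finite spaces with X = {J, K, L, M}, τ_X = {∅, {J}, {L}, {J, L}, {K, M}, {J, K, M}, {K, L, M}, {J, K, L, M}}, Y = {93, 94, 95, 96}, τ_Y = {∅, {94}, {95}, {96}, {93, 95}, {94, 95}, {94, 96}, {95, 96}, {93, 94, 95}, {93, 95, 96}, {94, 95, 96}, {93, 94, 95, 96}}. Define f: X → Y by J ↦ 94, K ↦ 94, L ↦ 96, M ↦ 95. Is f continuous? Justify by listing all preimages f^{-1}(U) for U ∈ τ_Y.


f is NOT continuous.

Compute f^{-1}(U) for each U ∈ τ_Y:
  U = ∅: f^{-1}(U) = ∅ ∈ τ_X ✓.
  U = {94}: f^{-1}(U) = {J, K} ∉ τ_X ✗.
  U = {95}: f^{-1}(U) = {M} ∉ τ_X ✗.
  U = {96}: f^{-1}(U) = {L} ∈ τ_X ✓.
  U = {93, 95}: f^{-1}(U) = {M} ∉ τ_X ✗.
  U = {94, 95}: f^{-1}(U) = {J, K, M} ∈ τ_X ✓.
  U = {94, 96}: f^{-1}(U) = {J, K, L} ∉ τ_X ✗.
  U = {95, 96}: f^{-1}(U) = {L, M} ∉ τ_X ✗.
  U = {93, 94, 95}: f^{-1}(U) = {J, K, M} ∈ τ_X ✓.
  U = {93, 95, 96}: f^{-1}(U) = {L, M} ∉ τ_X ✗.
  U = {94, 95, 96}: f^{-1}(U) = {J, K, L, M} ∈ τ_X ✓.
  U = {93, 94, 95, 96}: f^{-1}(U) = {J, K, L, M} ∈ τ_X ✓.
Found U = {94} with f^{-1}(U) = {J, K} not in τ_X. Therefore f is NOT continuous.


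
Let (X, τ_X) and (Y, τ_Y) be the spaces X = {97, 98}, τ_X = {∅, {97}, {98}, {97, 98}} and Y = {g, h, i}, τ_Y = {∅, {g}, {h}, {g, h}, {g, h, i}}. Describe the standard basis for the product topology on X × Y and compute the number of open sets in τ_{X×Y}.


Basis B = {∅ × ∅, {97} × {g}, {97} × {h}, {98} × {g}, {98} × {h}, {97} × {g, h}, {97, 98} × {g}, {97, 98} × {h}, {98} × {g, h}, {97} × {g, h, i}, {98} × {g, h, i}, {97, 98} × {g, h}, {97, 98} × {g, h, i}}; |τ_{X×Y}| = 25.

Enumerate products U × V with U ∈ τ_X, V ∈ τ_Y (deduplicated):
  ∅ × ∅ = {} (∅)
  {97} × {g} = {(97,g)}
  {97} × {h} = {(97,h)}
  {98} × {g} = {(98,g)}
  {98} × {h} = {(98,h)}
  {97} × {g, h} = {(97,g), (97,h)}
  {97, 98} × {g} = {(97,g), (98,g)}
  {97, 98} × {h} = {(97,h), (98,h)}
  {98} × {g, h} = {(98,g), (98,h)}
  {97} × {g, h, i} = {(97,g), (97,h), (97,i)}
  {98} × {g, h, i} = {(98,g), (98,h), (98,i)}
  {97, 98} × {g, h} = {(97,g), (97,h), (98,g), (98,h)}
  {97, 98} × {g, h, i} = {(97,g), (97,h), (97,i), (98,g), (98,h), (98,i)}
These 13 distinct sets form the basis B.
Close under arbitrary unions to get τ_{X×Y}; counting gives |τ_{X×Y}| = 25.


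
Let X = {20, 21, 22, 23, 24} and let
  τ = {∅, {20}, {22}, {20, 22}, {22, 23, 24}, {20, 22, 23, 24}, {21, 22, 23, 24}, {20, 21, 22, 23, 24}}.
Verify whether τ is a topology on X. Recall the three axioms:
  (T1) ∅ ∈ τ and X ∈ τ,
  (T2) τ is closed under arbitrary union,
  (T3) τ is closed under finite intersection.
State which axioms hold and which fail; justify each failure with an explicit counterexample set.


τ IS a topology on X.

Axiom (T1): ∅ ∈ τ? Yes; X ∈ τ? Yes.
Axiom (T2/T3): check pairwise unions and intersections of members of τ.
All pairwise intersections and unions checked — each lies in τ. Therefore τ satisfies (T1), (T2), (T3): it IS a topology on X.


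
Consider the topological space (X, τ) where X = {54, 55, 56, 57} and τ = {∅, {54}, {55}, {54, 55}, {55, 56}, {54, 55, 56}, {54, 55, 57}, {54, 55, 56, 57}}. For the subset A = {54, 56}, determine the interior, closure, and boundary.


int(A) = {54}, cl(A) = {54, 56, 57}, ∂A = {56, 57}.

Closed sets in (X, τ) are complements of opens:
  closed(X, τ) = {∅, {56}, {57}, {54, 57}, {56, 57}, {54, 56, 57}, {55, 56, 57}, {54, 55, 56, 57}}.
int(A) = ⋃ {U ∈ τ : U ⊆ A}. Opens contained in A: ∅, {54}.
Taking the union of these: int(A) = {54}.
cl(A) = ⋂ {C closed : A ⊆ C}. Closed sets containing A: {54, 56, 57}, {54, 55, 56, 57}.
Intersecting these: cl(A) = {54, 56, 57}.
∂A = cl(A) ∖ int(A) = {54, 56, 57} ∖ {54} = {56, 57}.


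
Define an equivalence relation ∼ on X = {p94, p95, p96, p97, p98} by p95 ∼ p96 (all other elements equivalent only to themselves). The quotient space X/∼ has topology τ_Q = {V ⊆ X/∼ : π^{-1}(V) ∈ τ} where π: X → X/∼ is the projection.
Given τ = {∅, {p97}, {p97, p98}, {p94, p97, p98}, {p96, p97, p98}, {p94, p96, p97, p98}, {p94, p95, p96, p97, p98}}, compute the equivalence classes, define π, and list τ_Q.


X/∼ = {[p94], [p95=p96], [p97], [p98]}; |τ_Q| = 5.

Equivalence classes: [p94], [p95=p96], [p97], [p98].
Quotient map π: X → X/∼ sends p94 ↦ [p94], p95 ↦ [p95=p96], p96 ↦ [p95=p96], p97 ↦ [p97], p98 ↦ [p98].
For each subset V ⊆ X/∼, compute π^{-1}(V) ⊆ X and check whether π^{-1}(V) ∈ τ. V is open in τ_Q iff π^{-1}(V) ∈ τ.
  V = {}: π^{-1}(V) = ∅ ∈ τ ✓.
  V = {[p94]}: π^{-1}(V) = {p94} ∉ τ ✗.
  V = {[p95=p96]}: π^{-1}(V) = {p95, p96} ∉ τ ✗.
  V = {[p94], [p95=p96]}: π^{-1}(V) = {p94, p95, p96} ∉ τ ✗.
  V = {[p97]}: π^{-1}(V) = {p97} ∈ τ ✓.
  V = {[p94], [p97]}: π^{-1}(V) = {p94, p97} ∉ τ ✗.
  V = {[p95=p96], [p97]}: π^{-1}(V) = {p95, p96, p97} ∉ τ ✗.
  V = {[p94], [p95=p96], [p97]}: π^{-1}(V) = {p94, p95, p96, p97} ∉ τ ✗.
  V = {[p98]}: π^{-1}(V) = {p98} ∉ τ ✗.
  V = {[p94], [p98]}: π^{-1}(V) = {p94, p98} ∉ τ ✗.
  V = {[p95=p96], [p98]}: π^{-1}(V) = {p95, p96, p98} ∉ τ ✗.
  V = {[p94], [p95=p96], [p98]}: π^{-1}(V) = {p94, p95, p96, p98} ∉ τ ✗.
  V = {[p97], [p98]}: π^{-1}(V) = {p97, p98} ∈ τ ✓.
  V = {[p94], [p97], [p98]}: π^{-1}(V) = {p94, p97, p98} ∈ τ ✓.
  V = {[p95=p96], [p97], [p98]}: π^{-1}(V) = {p95, p96, p97, p98} ∉ τ ✗.
  V = {[p94], [p95=p96], [p97], [p98]}: π^{-1}(V) = {p94, p95, p96, p97, p98} ∈ τ ✓.
Open sets in the quotient: τ_Q = {{}, {[p97]}, {[p97], [p98]}, {[p94], [p97], [p98]}, {[p94], [p95=p96], [p97], [p98]}} (5 elements).


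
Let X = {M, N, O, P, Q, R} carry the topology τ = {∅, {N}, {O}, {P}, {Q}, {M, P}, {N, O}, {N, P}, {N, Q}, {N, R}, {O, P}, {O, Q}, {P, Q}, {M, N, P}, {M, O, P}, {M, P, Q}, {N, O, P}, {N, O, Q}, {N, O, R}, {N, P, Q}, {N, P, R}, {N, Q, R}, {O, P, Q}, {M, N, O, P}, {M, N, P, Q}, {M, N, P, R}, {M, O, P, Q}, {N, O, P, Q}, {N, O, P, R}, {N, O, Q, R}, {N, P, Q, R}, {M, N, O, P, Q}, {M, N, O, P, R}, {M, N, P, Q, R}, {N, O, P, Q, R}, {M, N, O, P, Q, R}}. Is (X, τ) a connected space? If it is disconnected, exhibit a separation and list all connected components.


(X, τ) is disconnected; components = [{O}, {Q}, {M, P}, {N, R}].

Find clopen sets (U ∈ τ with X ∖ U ∈ τ):
  U = ∅, X ∖ U = {M, N, O, P, Q, R} — both open, so U is clopen.
  U = {O}, X ∖ U = {M, N, P, Q, R} — both open, so U is clopen.
  U = {Q}, X ∖ U = {M, N, O, P, R} — both open, so U is clopen.
  U = {M, P}, X ∖ U = {N, O, Q, R} — both open, so U is clopen.
  U = {N, R}, X ∖ U = {M, O, P, Q} — both open, so U is clopen.
  U = {O, Q}, X ∖ U = {M, N, P, R} — both open, so U is clopen.
  U = {M, O, P}, X ∖ U = {N, Q, R} — both open, so U is clopen.
  U = {M, P, Q}, X ∖ U = {N, O, R} — both open, so U is clopen.
  U = {N, O, R}, X ∖ U = {M, P, Q} — both open, so U is clopen.
  U = {N, Q, R}, X ∖ U = {M, O, P} — both open, so U is clopen.
  U = {M, N, P, R}, X ∖ U = {O, Q} — both open, so U is clopen.
  U = {M, O, P, Q}, X ∖ U = {N, R} — both open, so U is clopen.
  U = {N, O, Q, R}, X ∖ U = {M, P} — both open, so U is clopen.
  U = {M, N, O, P, R}, X ∖ U = {Q} — both open, so U is clopen.
  U = {M, N, P, Q, R}, X ∖ U = {O} — both open, so U is clopen.
  U = {M, N, O, P, Q, R}, X ∖ U = ∅ — both open, so U is clopen.
Nontrivial clopen(s) exist: e.g. {M, N, P, Q, R}. So (X, τ) is disconnected.
Compute connected components by grouping points that agree on all clopens:
  component: {O}
  component: {Q}
  component: {M, P}
  component: {N, R}


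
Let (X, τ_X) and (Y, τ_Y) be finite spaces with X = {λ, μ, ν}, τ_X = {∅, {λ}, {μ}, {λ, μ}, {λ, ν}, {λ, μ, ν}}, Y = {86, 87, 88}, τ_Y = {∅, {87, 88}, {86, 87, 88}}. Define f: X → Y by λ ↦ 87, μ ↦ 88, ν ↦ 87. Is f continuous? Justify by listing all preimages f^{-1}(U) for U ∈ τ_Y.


f IS continuous.

Compute f^{-1}(U) for each U ∈ τ_Y:
  U = ∅: f^{-1}(U) = ∅ ∈ τ_X ✓.
  U = {87, 88}: f^{-1}(U) = {λ, μ, ν} ∈ τ_X ✓.
  U = {86, 87, 88}: f^{-1}(U) = {λ, μ, ν} ∈ τ_X ✓.
Every preimage lies in τ_X, so f IS continuous.


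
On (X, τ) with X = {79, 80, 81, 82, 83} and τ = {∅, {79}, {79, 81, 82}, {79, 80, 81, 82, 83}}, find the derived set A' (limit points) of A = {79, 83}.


A' = {80, 81, 82, 83}

For each x ∈ X, list the open sets U ∈ τ with x ∈ U, then check whether U ∩ (A ∖ {x}) ≠ ∅ for every such U.
  x = 79: open {79} ∋ x has {79} ∩ (A ∖ {79}) = ∅, so x is NOT a limit point.
  x = 80: opens ∋ x are {79, 80, 81, 82, 83}; each meets A ∖ {80}, so x IS a limit point.
  x = 81: opens ∋ x are {79, 81, 82}, {79, 80, 81, 82, 83}; each meets A ∖ {81}, so x IS a limit point.
  x = 82: opens ∋ x are {79, 81, 82}, {79, 80, 81, 82, 83}; each meets A ∖ {82}, so x IS a limit point.
  x = 83: opens ∋ x are {79, 80, 81, 82, 83}; each meets A ∖ {83}, so x IS a limit point.
Collecting: A' = {80, 81, 82, 83}.


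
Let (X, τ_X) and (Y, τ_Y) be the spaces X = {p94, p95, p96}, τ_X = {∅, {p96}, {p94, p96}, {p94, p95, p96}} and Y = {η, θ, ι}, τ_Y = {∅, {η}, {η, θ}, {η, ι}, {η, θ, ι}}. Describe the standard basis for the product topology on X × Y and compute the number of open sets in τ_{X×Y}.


Basis B = {∅ × ∅, {p96} × {η}, {p94, p96} × {η}, {p96} × {η, θ}, {p96} × {η, ι}, {p94, p95, p96} × {η}, {p96} × {η, θ, ι}, {p94, p96} × {η, θ}, {p94, p96} × {η, ι}, {p94, p96} × {η, θ, ι}, {p94, p95, p96} × {η, θ}, {p94, p95, p96} × {η, ι}, {p94, p95, p96} × {η, θ, ι}}; |τ_{X×Y}| = 30.

Enumerate products U × V with U ∈ τ_X, V ∈ τ_Y (deduplicated):
  ∅ × ∅ = {} (∅)
  {p96} × {η} = {(p96,η)}
  {p94, p96} × {η} = {(p94,η), (p96,η)}
  {p96} × {η, θ} = {(p96,η), (p96,θ)}
  {p96} × {η, ι} = {(p96,η), (p96,ι)}
  {p94, p95, p96} × {η} = {(p94,η), (p95,η), (p96,η)}
  {p96} × {η, θ, ι} = {(p96,η), (p96,θ), (p96,ι)}
  {p94, p96} × {η, θ} = {(p94,η), (p94,θ), (p96,η), (p96,θ)}
  {p94, p96} × {η, ι} = {(p94,η), (p94,ι), (p96,η), (p96,ι)}
  {p94, p96} × {η, θ, ι} = {(p94,η), (p94,θ), (p94,ι), (p96,η), (p96,θ), (p96,ι)}
  {p94, p95, p96} × {η, θ} = {(p94,η), (p94,θ), (p95,η), (p95,θ), (p96,η), (p96,θ)}
  {p94, p95, p96} × {η, ι} = {(p94,η), (p94,ι), (p95,η), (p95,ι), (p96,η), (p96,ι)}
  {p94, p95, p96} × {η, θ, ι} = {(p94,η), (p94,θ), (p94,ι), (p95,η), (p95,θ), (p95,ι), (p96,η), (p96,θ), (p96,ι)}
These 13 distinct sets form the basis B.
Close under arbitrary unions to get τ_{X×Y}; counting gives |τ_{X×Y}| = 30.


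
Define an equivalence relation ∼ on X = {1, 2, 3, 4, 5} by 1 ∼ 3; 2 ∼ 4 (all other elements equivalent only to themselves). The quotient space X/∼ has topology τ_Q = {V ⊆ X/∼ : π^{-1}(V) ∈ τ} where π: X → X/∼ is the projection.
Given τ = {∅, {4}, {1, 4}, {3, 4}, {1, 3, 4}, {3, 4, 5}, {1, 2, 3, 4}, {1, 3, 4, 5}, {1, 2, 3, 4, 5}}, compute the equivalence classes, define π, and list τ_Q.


X/∼ = {[1=3], [2=4], [5]}; |τ_Q| = 3.

Equivalence classes: [1=3], [2=4], [5].
Quotient map π: X → X/∼ sends 1 ↦ [1=3], 2 ↦ [2=4], 3 ↦ [1=3], 4 ↦ [2=4], 5 ↦ [5].
For each subset V ⊆ X/∼, compute π^{-1}(V) ⊆ X and check whether π^{-1}(V) ∈ τ. V is open in τ_Q iff π^{-1}(V) ∈ τ.
  V = {}: π^{-1}(V) = ∅ ∈ τ ✓.
  V = {[1=3]}: π^{-1}(V) = {1, 3} ∉ τ ✗.
  V = {[2=4]}: π^{-1}(V) = {2, 4} ∉ τ ✗.
  V = {[1=3], [2=4]}: π^{-1}(V) = {1, 2, 3, 4} ∈ τ ✓.
  V = {[5]}: π^{-1}(V) = {5} ∉ τ ✗.
  V = {[1=3], [5]}: π^{-1}(V) = {1, 3, 5} ∉ τ ✗.
  V = {[2=4], [5]}: π^{-1}(V) = {2, 4, 5} ∉ τ ✗.
  V = {[1=3], [2=4], [5]}: π^{-1}(V) = {1, 2, 3, 4, 5} ∈ τ ✓.
Open sets in the quotient: τ_Q = {{}, {[1=3], [2=4]}, {[1=3], [2=4], [5]}} (3 elements).


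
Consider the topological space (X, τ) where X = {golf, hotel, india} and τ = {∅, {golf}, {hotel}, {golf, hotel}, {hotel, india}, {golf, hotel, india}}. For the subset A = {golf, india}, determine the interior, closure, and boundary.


int(A) = {golf}, cl(A) = {golf, india}, ∂A = {india}.

Closed sets in (X, τ) are complements of opens:
  closed(X, τ) = {∅, {golf}, {india}, {golf, india}, {hotel, india}, {golf, hotel, india}}.
int(A) = ⋃ {U ∈ τ : U ⊆ A}. Opens contained in A: ∅, {golf}.
Taking the union of these: int(A) = {golf}.
cl(A) = ⋂ {C closed : A ⊆ C}. Closed sets containing A: {golf, india}, {golf, hotel, india}.
Intersecting these: cl(A) = {golf, india}.
∂A = cl(A) ∖ int(A) = {golf, india} ∖ {golf} = {india}.


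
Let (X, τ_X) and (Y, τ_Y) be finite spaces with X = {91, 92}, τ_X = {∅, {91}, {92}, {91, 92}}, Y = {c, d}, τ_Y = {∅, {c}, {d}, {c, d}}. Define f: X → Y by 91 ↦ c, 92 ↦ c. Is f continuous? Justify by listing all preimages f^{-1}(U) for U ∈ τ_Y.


f IS continuous.

Compute f^{-1}(U) for each U ∈ τ_Y:
  U = ∅: f^{-1}(U) = ∅ ∈ τ_X ✓.
  U = {c}: f^{-1}(U) = {91, 92} ∈ τ_X ✓.
  U = {d}: f^{-1}(U) = ∅ ∈ τ_X ✓.
  U = {c, d}: f^{-1}(U) = {91, 92} ∈ τ_X ✓.
Every preimage lies in τ_X, so f IS continuous.


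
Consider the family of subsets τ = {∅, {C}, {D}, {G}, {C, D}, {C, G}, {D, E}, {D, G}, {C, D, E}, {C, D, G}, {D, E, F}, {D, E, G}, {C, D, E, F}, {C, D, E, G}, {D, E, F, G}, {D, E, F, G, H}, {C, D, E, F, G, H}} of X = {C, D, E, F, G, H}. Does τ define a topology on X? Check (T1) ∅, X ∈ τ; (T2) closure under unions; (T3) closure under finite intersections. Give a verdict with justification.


τ is NOT a topology on X.

Axiom (T1): ∅ ∈ τ? Yes; X ∈ τ? Yes.
Axiom (T2/T3): check pairwise unions and intersections of members of τ.
Counterexample for (T2): {C} ∪ {D, E, F, G} = {C, D, E, F, G} ∉ τ. Therefore τ is NOT a topology.


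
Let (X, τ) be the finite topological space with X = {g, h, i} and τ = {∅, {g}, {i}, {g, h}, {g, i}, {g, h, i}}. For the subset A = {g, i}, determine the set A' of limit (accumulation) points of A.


A' = {h}

For each x ∈ X, list the open sets U ∈ τ with x ∈ U, then check whether U ∩ (A ∖ {x}) ≠ ∅ for every such U.
  x = g: open {g} ∋ x has {g} ∩ (A ∖ {g}) = ∅, so x is NOT a limit point.
  x = h: opens ∋ x are {g, h}, {g, h, i}; each meets A ∖ {h}, so x IS a limit point.
  x = i: open {i} ∋ x has {i} ∩ (A ∖ {i}) = ∅, so x is NOT a limit point.
Collecting: A' = {h}.


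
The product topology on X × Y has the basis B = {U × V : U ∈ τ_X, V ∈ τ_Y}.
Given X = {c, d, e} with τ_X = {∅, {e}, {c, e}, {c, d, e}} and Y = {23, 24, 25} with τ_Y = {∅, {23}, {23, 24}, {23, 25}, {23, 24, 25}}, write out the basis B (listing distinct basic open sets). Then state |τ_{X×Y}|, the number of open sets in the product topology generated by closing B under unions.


Basis B = {∅ × ∅, {e} × {23}, {c, e} × {23}, {e} × {23, 24}, {e} × {23, 25}, {c, d, e} × {23}, {e} × {23, 24, 25}, {c, e} × {23, 24}, {c, e} × {23, 25}, {c, e} × {23, 24, 25}, {c, d, e} × {23, 24}, {c, d, e} × {23, 25}, {c, d, e} × {23, 24, 25}}; |τ_{X×Y}| = 30.

Enumerate products U × V with U ∈ τ_X, V ∈ τ_Y (deduplicated):
  ∅ × ∅ = {} (∅)
  {e} × {23} = {(e,23)}
  {c, e} × {23} = {(c,23), (e,23)}
  {e} × {23, 24} = {(e,23), (e,24)}
  {e} × {23, 25} = {(e,23), (e,25)}
  {c, d, e} × {23} = {(c,23), (d,23), (e,23)}
  {e} × {23, 24, 25} = {(e,23), (e,24), (e,25)}
  {c, e} × {23, 24} = {(c,23), (c,24), (e,23), (e,24)}
  {c, e} × {23, 25} = {(c,23), (c,25), (e,23), (e,25)}
  {c, e} × {23, 24, 25} = {(c,23), (c,24), (c,25), (e,23), (e,24), (e,25)}
  {c, d, e} × {23, 24} = {(c,23), (c,24), (d,23), (d,24), (e,23), (e,24)}
  {c, d, e} × {23, 25} = {(c,23), (c,25), (d,23), (d,25), (e,23), (e,25)}
  {c, d, e} × {23, 24, 25} = {(c,23), (c,24), (c,25), (d,23), (d,24), (d,25), (e,23), (e,24), (e,25)}
These 13 distinct sets form the basis B.
Close under arbitrary unions to get τ_{X×Y}; counting gives |τ_{X×Y}| = 30.


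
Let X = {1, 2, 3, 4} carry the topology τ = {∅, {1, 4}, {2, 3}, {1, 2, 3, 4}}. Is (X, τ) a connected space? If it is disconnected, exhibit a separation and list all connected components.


(X, τ) is disconnected; components = [{1, 4}, {2, 3}].

Find clopen sets (U ∈ τ with X ∖ U ∈ τ):
  U = ∅, X ∖ U = {1, 2, 3, 4} — both open, so U is clopen.
  U = {1, 4}, X ∖ U = {2, 3} — both open, so U is clopen.
  U = {2, 3}, X ∖ U = {1, 4} — both open, so U is clopen.
  U = {1, 2, 3, 4}, X ∖ U = ∅ — both open, so U is clopen.
Nontrivial clopen(s) exist: e.g. {1, 4}. So (X, τ) is disconnected.
Compute connected components by grouping points that agree on all clopens:
  component: {1, 4}
  component: {2, 3}


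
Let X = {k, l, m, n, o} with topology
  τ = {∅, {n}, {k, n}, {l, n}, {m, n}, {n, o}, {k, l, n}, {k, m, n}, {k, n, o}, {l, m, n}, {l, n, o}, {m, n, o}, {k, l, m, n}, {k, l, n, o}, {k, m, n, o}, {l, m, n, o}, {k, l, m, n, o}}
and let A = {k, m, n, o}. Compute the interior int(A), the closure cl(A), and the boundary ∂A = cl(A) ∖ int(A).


int(A) = {k, m, n, o}, cl(A) = {k, l, m, n, o}, ∂A = {l}.

Closed sets in (X, τ) are complements of opens:
  closed(X, τ) = {∅, {k}, {l}, {m}, {o}, {k, l}, {k, m}, {k, o}, {l, m}, {l, o}, {m, o}, {k, l, m}, {k, l, o}, {k, m, o}, {l, m, o}, {k, l, m, o}, {k, l, m, n, o}}.
int(A) = ⋃ {U ∈ τ : U ⊆ A}. Opens contained in A: ∅, {n}, {k, n}, {m, n}, {n, o}, {k, m, n}, {k, n, o}, {m, n, o}, {k, m, n, o}.
Taking the union of these: int(A) = {k, m, n, o}.
cl(A) = ⋂ {C closed : A ⊆ C}. Closed sets containing A: {k, l, m, n, o}.
Intersecting these: cl(A) = {k, l, m, n, o}.
∂A = cl(A) ∖ int(A) = {k, l, m, n, o} ∖ {k, m, n, o} = {l}.


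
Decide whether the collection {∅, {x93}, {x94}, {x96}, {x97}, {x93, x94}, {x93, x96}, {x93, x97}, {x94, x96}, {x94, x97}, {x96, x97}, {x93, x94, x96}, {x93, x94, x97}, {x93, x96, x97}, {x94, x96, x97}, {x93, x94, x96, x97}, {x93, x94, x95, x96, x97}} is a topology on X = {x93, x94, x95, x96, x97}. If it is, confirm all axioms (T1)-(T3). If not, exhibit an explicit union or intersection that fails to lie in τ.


τ IS a topology on X.

Axiom (T1): ∅ ∈ τ? Yes; X ∈ τ? Yes.
Axiom (T2/T3): check pairwise unions and intersections of members of τ.
All pairwise intersections and unions checked — each lies in τ. Therefore τ satisfies (T1), (T2), (T3): it IS a topology on X.


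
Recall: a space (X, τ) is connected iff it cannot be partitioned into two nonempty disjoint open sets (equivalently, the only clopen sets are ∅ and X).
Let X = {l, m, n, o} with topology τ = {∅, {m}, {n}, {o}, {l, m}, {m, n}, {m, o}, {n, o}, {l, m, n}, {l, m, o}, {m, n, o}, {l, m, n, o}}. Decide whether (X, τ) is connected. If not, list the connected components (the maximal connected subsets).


(X, τ) is disconnected; components = [{n}, {o}, {l, m}].

Find clopen sets (U ∈ τ with X ∖ U ∈ τ):
  U = ∅, X ∖ U = {l, m, n, o} — both open, so U is clopen.
  U = {n}, X ∖ U = {l, m, o} — both open, so U is clopen.
  U = {o}, X ∖ U = {l, m, n} — both open, so U is clopen.
  U = {l, m}, X ∖ U = {n, o} — both open, so U is clopen.
  U = {n, o}, X ∖ U = {l, m} — both open, so U is clopen.
  U = {l, m, n}, X ∖ U = {o} — both open, so U is clopen.
  U = {l, m, o}, X ∖ U = {n} — both open, so U is clopen.
  U = {l, m, n, o}, X ∖ U = ∅ — both open, so U is clopen.
Nontrivial clopen(s) exist: e.g. {n}. So (X, τ) is disconnected.
Compute connected components by grouping points that agree on all clopens:
  component: {n}
  component: {o}
  component: {l, m}


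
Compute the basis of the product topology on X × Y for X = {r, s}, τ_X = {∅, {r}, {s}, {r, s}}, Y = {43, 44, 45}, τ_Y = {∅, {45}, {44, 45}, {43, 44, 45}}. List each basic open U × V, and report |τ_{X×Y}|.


Basis B = {∅ × ∅, {r} × {45}, {s} × {45}, {r} × {44, 45}, {r, s} × {45}, {s} × {44, 45}, {r} × {43, 44, 45}, {s} × {43, 44, 45}, {r, s} × {44, 45}, {r, s} × {43, 44, 45}}; |τ_{X×Y}| = 16.

Enumerate products U × V with U ∈ τ_X, V ∈ τ_Y (deduplicated):
  ∅ × ∅ = {} (∅)
  {r} × {45} = {(r,45)}
  {s} × {45} = {(s,45)}
  {r} × {44, 45} = {(r,44), (r,45)}
  {r, s} × {45} = {(r,45), (s,45)}
  {s} × {44, 45} = {(s,44), (s,45)}
  {r} × {43, 44, 45} = {(r,43), (r,44), (r,45)}
  {s} × {43, 44, 45} = {(s,43), (s,44), (s,45)}
  {r, s} × {44, 45} = {(r,44), (r,45), (s,44), (s,45)}
  {r, s} × {43, 44, 45} = {(r,43), (r,44), (r,45), (s,43), (s,44), (s,45)}
These 10 distinct sets form the basis B.
Close under arbitrary unions to get τ_{X×Y}; counting gives |τ_{X×Y}| = 16.
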